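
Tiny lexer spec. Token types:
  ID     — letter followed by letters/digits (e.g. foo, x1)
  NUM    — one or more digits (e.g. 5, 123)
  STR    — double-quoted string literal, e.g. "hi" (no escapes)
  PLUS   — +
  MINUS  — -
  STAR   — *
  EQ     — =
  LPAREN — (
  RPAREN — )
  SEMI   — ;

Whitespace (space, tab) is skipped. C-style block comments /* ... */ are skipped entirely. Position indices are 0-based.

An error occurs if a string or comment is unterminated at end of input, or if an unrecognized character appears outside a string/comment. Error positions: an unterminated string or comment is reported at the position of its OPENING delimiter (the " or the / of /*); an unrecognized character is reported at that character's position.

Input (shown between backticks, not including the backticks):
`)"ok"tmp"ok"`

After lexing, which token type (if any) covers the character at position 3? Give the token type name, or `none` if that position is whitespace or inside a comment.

Answer: STR

Derivation:
pos=0: emit RPAREN ')'
pos=1: enter STRING mode
pos=1: emit STR "ok" (now at pos=5)
pos=5: emit ID 'tmp' (now at pos=8)
pos=8: enter STRING mode
pos=8: emit STR "ok" (now at pos=12)
DONE. 4 tokens: [RPAREN, STR, ID, STR]
Position 3: char is 'k' -> STR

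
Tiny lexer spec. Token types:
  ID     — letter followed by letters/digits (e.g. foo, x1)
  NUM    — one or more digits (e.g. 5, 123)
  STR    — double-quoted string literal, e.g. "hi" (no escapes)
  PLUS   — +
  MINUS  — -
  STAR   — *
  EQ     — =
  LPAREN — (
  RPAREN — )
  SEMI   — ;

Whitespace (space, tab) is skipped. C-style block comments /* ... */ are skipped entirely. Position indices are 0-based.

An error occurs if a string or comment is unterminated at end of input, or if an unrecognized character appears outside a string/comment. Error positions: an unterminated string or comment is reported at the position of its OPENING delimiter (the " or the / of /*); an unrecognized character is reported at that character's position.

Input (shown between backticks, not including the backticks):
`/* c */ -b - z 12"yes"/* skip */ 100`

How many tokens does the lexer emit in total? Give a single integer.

pos=0: enter COMMENT mode (saw '/*')
exit COMMENT mode (now at pos=7)
pos=8: emit MINUS '-'
pos=9: emit ID 'b' (now at pos=10)
pos=11: emit MINUS '-'
pos=13: emit ID 'z' (now at pos=14)
pos=15: emit NUM '12' (now at pos=17)
pos=17: enter STRING mode
pos=17: emit STR "yes" (now at pos=22)
pos=22: enter COMMENT mode (saw '/*')
exit COMMENT mode (now at pos=32)
pos=33: emit NUM '100' (now at pos=36)
DONE. 7 tokens: [MINUS, ID, MINUS, ID, NUM, STR, NUM]

Answer: 7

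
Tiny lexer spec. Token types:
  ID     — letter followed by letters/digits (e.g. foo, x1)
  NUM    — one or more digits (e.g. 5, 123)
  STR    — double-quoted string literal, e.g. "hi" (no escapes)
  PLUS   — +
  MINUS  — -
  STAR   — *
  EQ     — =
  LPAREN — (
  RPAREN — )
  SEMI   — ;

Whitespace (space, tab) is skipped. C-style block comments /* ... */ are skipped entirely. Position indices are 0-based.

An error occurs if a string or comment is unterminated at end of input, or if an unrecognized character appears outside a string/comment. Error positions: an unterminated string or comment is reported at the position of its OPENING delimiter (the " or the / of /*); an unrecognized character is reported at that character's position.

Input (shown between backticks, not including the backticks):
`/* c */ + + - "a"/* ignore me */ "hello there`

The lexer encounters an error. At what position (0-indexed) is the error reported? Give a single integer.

Answer: 33

Derivation:
pos=0: enter COMMENT mode (saw '/*')
exit COMMENT mode (now at pos=7)
pos=8: emit PLUS '+'
pos=10: emit PLUS '+'
pos=12: emit MINUS '-'
pos=14: enter STRING mode
pos=14: emit STR "a" (now at pos=17)
pos=17: enter COMMENT mode (saw '/*')
exit COMMENT mode (now at pos=32)
pos=33: enter STRING mode
pos=33: ERROR — unterminated string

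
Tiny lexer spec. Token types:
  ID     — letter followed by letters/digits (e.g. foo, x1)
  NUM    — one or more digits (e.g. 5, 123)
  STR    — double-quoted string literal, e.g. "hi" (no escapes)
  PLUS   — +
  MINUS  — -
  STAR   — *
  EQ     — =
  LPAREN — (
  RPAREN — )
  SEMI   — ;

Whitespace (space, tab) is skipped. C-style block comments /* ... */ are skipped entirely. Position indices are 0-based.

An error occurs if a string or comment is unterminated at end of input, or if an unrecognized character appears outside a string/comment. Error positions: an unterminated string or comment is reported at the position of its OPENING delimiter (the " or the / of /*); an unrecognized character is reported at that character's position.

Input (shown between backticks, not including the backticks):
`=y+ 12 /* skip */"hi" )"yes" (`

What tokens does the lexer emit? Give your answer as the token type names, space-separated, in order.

Answer: EQ ID PLUS NUM STR RPAREN STR LPAREN

Derivation:
pos=0: emit EQ '='
pos=1: emit ID 'y' (now at pos=2)
pos=2: emit PLUS '+'
pos=4: emit NUM '12' (now at pos=6)
pos=7: enter COMMENT mode (saw '/*')
exit COMMENT mode (now at pos=17)
pos=17: enter STRING mode
pos=17: emit STR "hi" (now at pos=21)
pos=22: emit RPAREN ')'
pos=23: enter STRING mode
pos=23: emit STR "yes" (now at pos=28)
pos=29: emit LPAREN '('
DONE. 8 tokens: [EQ, ID, PLUS, NUM, STR, RPAREN, STR, LPAREN]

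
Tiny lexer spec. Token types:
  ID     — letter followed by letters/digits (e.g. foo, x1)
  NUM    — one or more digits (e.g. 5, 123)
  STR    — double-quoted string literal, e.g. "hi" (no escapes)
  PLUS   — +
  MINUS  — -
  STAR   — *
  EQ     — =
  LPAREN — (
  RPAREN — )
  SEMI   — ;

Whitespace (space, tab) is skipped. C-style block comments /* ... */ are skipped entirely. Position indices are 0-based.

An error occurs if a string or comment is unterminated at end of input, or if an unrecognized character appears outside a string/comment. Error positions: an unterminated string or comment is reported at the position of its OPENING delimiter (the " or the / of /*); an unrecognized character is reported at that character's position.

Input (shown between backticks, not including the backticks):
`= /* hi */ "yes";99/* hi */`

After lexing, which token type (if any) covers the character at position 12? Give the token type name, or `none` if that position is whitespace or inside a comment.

Answer: STR

Derivation:
pos=0: emit EQ '='
pos=2: enter COMMENT mode (saw '/*')
exit COMMENT mode (now at pos=10)
pos=11: enter STRING mode
pos=11: emit STR "yes" (now at pos=16)
pos=16: emit SEMI ';'
pos=17: emit NUM '99' (now at pos=19)
pos=19: enter COMMENT mode (saw '/*')
exit COMMENT mode (now at pos=27)
DONE. 4 tokens: [EQ, STR, SEMI, NUM]
Position 12: char is 'y' -> STR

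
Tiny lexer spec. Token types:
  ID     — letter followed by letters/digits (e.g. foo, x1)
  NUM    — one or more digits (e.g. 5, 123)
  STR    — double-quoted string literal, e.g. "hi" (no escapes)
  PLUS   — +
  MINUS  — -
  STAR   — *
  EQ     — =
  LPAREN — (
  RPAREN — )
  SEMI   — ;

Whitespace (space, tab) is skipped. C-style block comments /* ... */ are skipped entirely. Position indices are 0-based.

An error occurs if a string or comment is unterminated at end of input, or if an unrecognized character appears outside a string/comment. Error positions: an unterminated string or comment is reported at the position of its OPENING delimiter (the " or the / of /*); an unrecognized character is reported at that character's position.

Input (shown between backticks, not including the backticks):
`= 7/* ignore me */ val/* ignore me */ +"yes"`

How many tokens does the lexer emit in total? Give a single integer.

pos=0: emit EQ '='
pos=2: emit NUM '7' (now at pos=3)
pos=3: enter COMMENT mode (saw '/*')
exit COMMENT mode (now at pos=18)
pos=19: emit ID 'val' (now at pos=22)
pos=22: enter COMMENT mode (saw '/*')
exit COMMENT mode (now at pos=37)
pos=38: emit PLUS '+'
pos=39: enter STRING mode
pos=39: emit STR "yes" (now at pos=44)
DONE. 5 tokens: [EQ, NUM, ID, PLUS, STR]

Answer: 5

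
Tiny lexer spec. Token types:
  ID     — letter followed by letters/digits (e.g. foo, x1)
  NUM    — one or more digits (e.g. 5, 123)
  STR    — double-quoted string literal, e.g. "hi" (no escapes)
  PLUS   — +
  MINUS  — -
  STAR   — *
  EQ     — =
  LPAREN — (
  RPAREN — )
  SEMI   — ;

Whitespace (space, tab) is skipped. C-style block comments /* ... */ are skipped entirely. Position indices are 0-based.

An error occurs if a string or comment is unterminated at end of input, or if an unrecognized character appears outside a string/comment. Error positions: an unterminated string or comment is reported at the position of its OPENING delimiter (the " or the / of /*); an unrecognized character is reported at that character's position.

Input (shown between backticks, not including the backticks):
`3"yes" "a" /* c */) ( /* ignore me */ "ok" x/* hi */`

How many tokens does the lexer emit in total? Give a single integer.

pos=0: emit NUM '3' (now at pos=1)
pos=1: enter STRING mode
pos=1: emit STR "yes" (now at pos=6)
pos=7: enter STRING mode
pos=7: emit STR "a" (now at pos=10)
pos=11: enter COMMENT mode (saw '/*')
exit COMMENT mode (now at pos=18)
pos=18: emit RPAREN ')'
pos=20: emit LPAREN '('
pos=22: enter COMMENT mode (saw '/*')
exit COMMENT mode (now at pos=37)
pos=38: enter STRING mode
pos=38: emit STR "ok" (now at pos=42)
pos=43: emit ID 'x' (now at pos=44)
pos=44: enter COMMENT mode (saw '/*')
exit COMMENT mode (now at pos=52)
DONE. 7 tokens: [NUM, STR, STR, RPAREN, LPAREN, STR, ID]

Answer: 7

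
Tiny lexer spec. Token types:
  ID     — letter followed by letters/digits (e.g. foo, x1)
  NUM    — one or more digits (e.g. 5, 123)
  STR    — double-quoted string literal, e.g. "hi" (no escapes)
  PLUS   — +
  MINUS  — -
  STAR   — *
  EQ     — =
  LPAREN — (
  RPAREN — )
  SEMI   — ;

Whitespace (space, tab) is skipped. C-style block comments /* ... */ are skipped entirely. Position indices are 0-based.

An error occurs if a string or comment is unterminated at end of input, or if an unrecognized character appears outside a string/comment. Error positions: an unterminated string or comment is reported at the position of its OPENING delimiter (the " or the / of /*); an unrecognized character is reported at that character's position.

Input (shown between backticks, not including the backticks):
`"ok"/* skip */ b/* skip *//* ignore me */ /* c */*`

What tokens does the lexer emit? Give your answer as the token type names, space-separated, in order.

pos=0: enter STRING mode
pos=0: emit STR "ok" (now at pos=4)
pos=4: enter COMMENT mode (saw '/*')
exit COMMENT mode (now at pos=14)
pos=15: emit ID 'b' (now at pos=16)
pos=16: enter COMMENT mode (saw '/*')
exit COMMENT mode (now at pos=26)
pos=26: enter COMMENT mode (saw '/*')
exit COMMENT mode (now at pos=41)
pos=42: enter COMMENT mode (saw '/*')
exit COMMENT mode (now at pos=49)
pos=49: emit STAR '*'
DONE. 3 tokens: [STR, ID, STAR]

Answer: STR ID STAR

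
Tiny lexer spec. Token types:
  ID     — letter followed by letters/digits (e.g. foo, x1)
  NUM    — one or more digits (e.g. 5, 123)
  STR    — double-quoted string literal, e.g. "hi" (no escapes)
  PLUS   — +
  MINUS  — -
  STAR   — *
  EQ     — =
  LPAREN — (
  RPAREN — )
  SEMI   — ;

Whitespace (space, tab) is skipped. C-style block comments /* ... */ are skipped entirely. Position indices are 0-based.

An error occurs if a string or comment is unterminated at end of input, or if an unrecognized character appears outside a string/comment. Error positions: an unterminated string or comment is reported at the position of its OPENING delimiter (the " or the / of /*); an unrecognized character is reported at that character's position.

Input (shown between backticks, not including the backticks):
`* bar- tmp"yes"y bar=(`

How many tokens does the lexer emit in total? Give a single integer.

pos=0: emit STAR '*'
pos=2: emit ID 'bar' (now at pos=5)
pos=5: emit MINUS '-'
pos=7: emit ID 'tmp' (now at pos=10)
pos=10: enter STRING mode
pos=10: emit STR "yes" (now at pos=15)
pos=15: emit ID 'y' (now at pos=16)
pos=17: emit ID 'bar' (now at pos=20)
pos=20: emit EQ '='
pos=21: emit LPAREN '('
DONE. 9 tokens: [STAR, ID, MINUS, ID, STR, ID, ID, EQ, LPAREN]

Answer: 9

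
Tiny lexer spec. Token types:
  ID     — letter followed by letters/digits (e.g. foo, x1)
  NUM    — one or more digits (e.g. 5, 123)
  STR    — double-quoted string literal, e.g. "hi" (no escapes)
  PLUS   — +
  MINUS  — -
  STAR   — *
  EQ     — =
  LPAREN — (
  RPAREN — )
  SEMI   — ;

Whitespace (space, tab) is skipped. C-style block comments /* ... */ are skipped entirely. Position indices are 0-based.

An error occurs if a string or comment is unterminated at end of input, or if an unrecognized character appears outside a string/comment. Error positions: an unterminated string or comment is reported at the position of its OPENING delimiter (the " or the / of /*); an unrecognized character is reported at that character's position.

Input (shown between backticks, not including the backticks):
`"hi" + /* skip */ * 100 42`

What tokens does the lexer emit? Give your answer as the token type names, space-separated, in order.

Answer: STR PLUS STAR NUM NUM

Derivation:
pos=0: enter STRING mode
pos=0: emit STR "hi" (now at pos=4)
pos=5: emit PLUS '+'
pos=7: enter COMMENT mode (saw '/*')
exit COMMENT mode (now at pos=17)
pos=18: emit STAR '*'
pos=20: emit NUM '100' (now at pos=23)
pos=24: emit NUM '42' (now at pos=26)
DONE. 5 tokens: [STR, PLUS, STAR, NUM, NUM]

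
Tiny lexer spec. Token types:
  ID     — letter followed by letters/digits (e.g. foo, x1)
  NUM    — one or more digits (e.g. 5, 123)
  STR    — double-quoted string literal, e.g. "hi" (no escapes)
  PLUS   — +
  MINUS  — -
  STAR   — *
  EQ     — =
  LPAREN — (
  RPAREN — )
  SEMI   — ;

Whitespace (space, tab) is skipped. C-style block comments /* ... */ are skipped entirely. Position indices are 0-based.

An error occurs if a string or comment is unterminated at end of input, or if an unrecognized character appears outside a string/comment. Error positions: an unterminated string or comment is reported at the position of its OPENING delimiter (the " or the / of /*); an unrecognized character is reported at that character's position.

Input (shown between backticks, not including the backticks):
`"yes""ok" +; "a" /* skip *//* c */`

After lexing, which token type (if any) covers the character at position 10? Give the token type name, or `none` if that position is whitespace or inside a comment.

Answer: PLUS

Derivation:
pos=0: enter STRING mode
pos=0: emit STR "yes" (now at pos=5)
pos=5: enter STRING mode
pos=5: emit STR "ok" (now at pos=9)
pos=10: emit PLUS '+'
pos=11: emit SEMI ';'
pos=13: enter STRING mode
pos=13: emit STR "a" (now at pos=16)
pos=17: enter COMMENT mode (saw '/*')
exit COMMENT mode (now at pos=27)
pos=27: enter COMMENT mode (saw '/*')
exit COMMENT mode (now at pos=34)
DONE. 5 tokens: [STR, STR, PLUS, SEMI, STR]
Position 10: char is '+' -> PLUS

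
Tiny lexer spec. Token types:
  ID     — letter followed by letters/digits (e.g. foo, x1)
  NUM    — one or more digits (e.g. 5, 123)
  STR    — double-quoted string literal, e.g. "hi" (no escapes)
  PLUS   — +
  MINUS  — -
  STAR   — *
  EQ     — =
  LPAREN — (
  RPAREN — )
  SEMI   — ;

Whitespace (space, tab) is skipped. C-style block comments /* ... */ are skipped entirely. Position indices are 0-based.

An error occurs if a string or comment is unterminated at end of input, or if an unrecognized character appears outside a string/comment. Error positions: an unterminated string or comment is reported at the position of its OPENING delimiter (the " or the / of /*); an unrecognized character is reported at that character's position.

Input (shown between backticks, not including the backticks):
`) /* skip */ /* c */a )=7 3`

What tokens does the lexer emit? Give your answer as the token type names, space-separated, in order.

pos=0: emit RPAREN ')'
pos=2: enter COMMENT mode (saw '/*')
exit COMMENT mode (now at pos=12)
pos=13: enter COMMENT mode (saw '/*')
exit COMMENT mode (now at pos=20)
pos=20: emit ID 'a' (now at pos=21)
pos=22: emit RPAREN ')'
pos=23: emit EQ '='
pos=24: emit NUM '7' (now at pos=25)
pos=26: emit NUM '3' (now at pos=27)
DONE. 6 tokens: [RPAREN, ID, RPAREN, EQ, NUM, NUM]

Answer: RPAREN ID RPAREN EQ NUM NUM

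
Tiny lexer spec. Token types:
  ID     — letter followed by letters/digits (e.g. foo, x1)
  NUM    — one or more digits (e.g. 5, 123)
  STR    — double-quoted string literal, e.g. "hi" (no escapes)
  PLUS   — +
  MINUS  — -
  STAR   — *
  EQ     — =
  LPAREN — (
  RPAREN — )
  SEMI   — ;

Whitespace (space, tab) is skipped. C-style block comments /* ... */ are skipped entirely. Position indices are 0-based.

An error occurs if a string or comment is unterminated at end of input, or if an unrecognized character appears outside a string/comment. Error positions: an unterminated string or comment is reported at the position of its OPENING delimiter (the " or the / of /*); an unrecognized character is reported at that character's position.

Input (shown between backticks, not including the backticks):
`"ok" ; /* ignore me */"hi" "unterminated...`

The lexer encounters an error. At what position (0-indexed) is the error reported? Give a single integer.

pos=0: enter STRING mode
pos=0: emit STR "ok" (now at pos=4)
pos=5: emit SEMI ';'
pos=7: enter COMMENT mode (saw '/*')
exit COMMENT mode (now at pos=22)
pos=22: enter STRING mode
pos=22: emit STR "hi" (now at pos=26)
pos=27: enter STRING mode
pos=27: ERROR — unterminated string

Answer: 27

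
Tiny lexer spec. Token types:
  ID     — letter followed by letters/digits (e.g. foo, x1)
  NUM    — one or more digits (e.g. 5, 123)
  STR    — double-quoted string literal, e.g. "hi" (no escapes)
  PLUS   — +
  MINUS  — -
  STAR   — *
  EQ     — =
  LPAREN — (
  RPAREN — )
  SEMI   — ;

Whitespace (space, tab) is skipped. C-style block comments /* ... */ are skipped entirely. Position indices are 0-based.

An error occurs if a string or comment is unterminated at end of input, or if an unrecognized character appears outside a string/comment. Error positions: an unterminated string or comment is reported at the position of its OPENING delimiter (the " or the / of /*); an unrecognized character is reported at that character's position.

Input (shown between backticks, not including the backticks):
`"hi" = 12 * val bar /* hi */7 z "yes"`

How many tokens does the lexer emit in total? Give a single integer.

Answer: 9

Derivation:
pos=0: enter STRING mode
pos=0: emit STR "hi" (now at pos=4)
pos=5: emit EQ '='
pos=7: emit NUM '12' (now at pos=9)
pos=10: emit STAR '*'
pos=12: emit ID 'val' (now at pos=15)
pos=16: emit ID 'bar' (now at pos=19)
pos=20: enter COMMENT mode (saw '/*')
exit COMMENT mode (now at pos=28)
pos=28: emit NUM '7' (now at pos=29)
pos=30: emit ID 'z' (now at pos=31)
pos=32: enter STRING mode
pos=32: emit STR "yes" (now at pos=37)
DONE. 9 tokens: [STR, EQ, NUM, STAR, ID, ID, NUM, ID, STR]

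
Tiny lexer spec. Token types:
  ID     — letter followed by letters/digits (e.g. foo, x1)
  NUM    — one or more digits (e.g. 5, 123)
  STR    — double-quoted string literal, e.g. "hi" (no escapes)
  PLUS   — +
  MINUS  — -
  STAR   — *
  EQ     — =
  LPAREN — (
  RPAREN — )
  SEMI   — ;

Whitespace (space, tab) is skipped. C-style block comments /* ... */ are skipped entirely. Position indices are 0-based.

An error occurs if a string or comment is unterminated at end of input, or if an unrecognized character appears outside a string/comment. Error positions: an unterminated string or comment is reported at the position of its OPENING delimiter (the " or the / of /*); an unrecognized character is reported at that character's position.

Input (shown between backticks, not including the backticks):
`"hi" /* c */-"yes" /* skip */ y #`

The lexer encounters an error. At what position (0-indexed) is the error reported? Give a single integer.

Answer: 32

Derivation:
pos=0: enter STRING mode
pos=0: emit STR "hi" (now at pos=4)
pos=5: enter COMMENT mode (saw '/*')
exit COMMENT mode (now at pos=12)
pos=12: emit MINUS '-'
pos=13: enter STRING mode
pos=13: emit STR "yes" (now at pos=18)
pos=19: enter COMMENT mode (saw '/*')
exit COMMENT mode (now at pos=29)
pos=30: emit ID 'y' (now at pos=31)
pos=32: ERROR — unrecognized char '#'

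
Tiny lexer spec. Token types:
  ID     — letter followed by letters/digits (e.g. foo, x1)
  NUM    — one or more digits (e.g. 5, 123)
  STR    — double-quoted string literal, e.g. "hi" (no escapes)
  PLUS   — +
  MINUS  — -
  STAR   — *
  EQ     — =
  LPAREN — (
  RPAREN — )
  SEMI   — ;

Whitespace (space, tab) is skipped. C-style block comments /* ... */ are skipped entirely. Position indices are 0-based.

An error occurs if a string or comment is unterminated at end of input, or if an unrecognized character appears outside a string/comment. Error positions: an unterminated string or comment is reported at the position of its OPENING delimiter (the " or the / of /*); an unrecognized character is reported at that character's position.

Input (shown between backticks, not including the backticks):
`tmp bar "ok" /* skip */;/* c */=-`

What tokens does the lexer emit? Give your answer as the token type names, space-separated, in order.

pos=0: emit ID 'tmp' (now at pos=3)
pos=4: emit ID 'bar' (now at pos=7)
pos=8: enter STRING mode
pos=8: emit STR "ok" (now at pos=12)
pos=13: enter COMMENT mode (saw '/*')
exit COMMENT mode (now at pos=23)
pos=23: emit SEMI ';'
pos=24: enter COMMENT mode (saw '/*')
exit COMMENT mode (now at pos=31)
pos=31: emit EQ '='
pos=32: emit MINUS '-'
DONE. 6 tokens: [ID, ID, STR, SEMI, EQ, MINUS]

Answer: ID ID STR SEMI EQ MINUS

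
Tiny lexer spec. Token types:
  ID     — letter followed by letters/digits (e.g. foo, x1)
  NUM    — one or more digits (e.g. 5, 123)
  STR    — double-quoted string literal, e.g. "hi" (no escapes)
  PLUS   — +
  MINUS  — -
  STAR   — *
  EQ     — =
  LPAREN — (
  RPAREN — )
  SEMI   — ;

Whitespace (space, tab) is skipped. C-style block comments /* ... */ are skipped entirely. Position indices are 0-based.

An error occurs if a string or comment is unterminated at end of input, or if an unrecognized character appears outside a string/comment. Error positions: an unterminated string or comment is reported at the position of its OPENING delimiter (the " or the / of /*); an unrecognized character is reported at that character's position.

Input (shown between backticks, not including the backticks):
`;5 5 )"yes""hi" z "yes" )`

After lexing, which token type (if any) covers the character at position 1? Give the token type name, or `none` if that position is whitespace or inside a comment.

Answer: NUM

Derivation:
pos=0: emit SEMI ';'
pos=1: emit NUM '5' (now at pos=2)
pos=3: emit NUM '5' (now at pos=4)
pos=5: emit RPAREN ')'
pos=6: enter STRING mode
pos=6: emit STR "yes" (now at pos=11)
pos=11: enter STRING mode
pos=11: emit STR "hi" (now at pos=15)
pos=16: emit ID 'z' (now at pos=17)
pos=18: enter STRING mode
pos=18: emit STR "yes" (now at pos=23)
pos=24: emit RPAREN ')'
DONE. 9 tokens: [SEMI, NUM, NUM, RPAREN, STR, STR, ID, STR, RPAREN]
Position 1: char is '5' -> NUM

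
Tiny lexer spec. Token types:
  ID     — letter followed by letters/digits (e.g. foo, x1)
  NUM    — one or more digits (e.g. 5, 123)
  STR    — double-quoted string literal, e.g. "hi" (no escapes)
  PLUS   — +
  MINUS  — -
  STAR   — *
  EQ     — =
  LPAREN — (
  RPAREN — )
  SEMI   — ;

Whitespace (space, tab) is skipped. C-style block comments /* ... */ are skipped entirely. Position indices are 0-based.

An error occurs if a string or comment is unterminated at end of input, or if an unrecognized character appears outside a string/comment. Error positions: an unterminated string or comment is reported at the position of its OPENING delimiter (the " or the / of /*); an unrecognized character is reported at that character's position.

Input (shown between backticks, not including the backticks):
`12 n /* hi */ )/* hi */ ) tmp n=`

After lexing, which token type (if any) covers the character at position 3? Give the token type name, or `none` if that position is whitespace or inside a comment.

Answer: ID

Derivation:
pos=0: emit NUM '12' (now at pos=2)
pos=3: emit ID 'n' (now at pos=4)
pos=5: enter COMMENT mode (saw '/*')
exit COMMENT mode (now at pos=13)
pos=14: emit RPAREN ')'
pos=15: enter COMMENT mode (saw '/*')
exit COMMENT mode (now at pos=23)
pos=24: emit RPAREN ')'
pos=26: emit ID 'tmp' (now at pos=29)
pos=30: emit ID 'n' (now at pos=31)
pos=31: emit EQ '='
DONE. 7 tokens: [NUM, ID, RPAREN, RPAREN, ID, ID, EQ]
Position 3: char is 'n' -> ID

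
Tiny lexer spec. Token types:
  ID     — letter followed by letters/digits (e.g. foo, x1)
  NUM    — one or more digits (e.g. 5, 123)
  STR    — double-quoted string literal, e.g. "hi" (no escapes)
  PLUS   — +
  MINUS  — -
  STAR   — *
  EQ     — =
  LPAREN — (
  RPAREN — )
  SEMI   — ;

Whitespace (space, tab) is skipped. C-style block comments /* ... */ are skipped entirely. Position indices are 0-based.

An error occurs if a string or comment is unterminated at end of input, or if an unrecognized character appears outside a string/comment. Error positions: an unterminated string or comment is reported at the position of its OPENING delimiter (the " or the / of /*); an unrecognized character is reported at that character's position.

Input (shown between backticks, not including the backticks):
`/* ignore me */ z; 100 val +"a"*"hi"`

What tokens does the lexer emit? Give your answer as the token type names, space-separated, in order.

Answer: ID SEMI NUM ID PLUS STR STAR STR

Derivation:
pos=0: enter COMMENT mode (saw '/*')
exit COMMENT mode (now at pos=15)
pos=16: emit ID 'z' (now at pos=17)
pos=17: emit SEMI ';'
pos=19: emit NUM '100' (now at pos=22)
pos=23: emit ID 'val' (now at pos=26)
pos=27: emit PLUS '+'
pos=28: enter STRING mode
pos=28: emit STR "a" (now at pos=31)
pos=31: emit STAR '*'
pos=32: enter STRING mode
pos=32: emit STR "hi" (now at pos=36)
DONE. 8 tokens: [ID, SEMI, NUM, ID, PLUS, STR, STAR, STR]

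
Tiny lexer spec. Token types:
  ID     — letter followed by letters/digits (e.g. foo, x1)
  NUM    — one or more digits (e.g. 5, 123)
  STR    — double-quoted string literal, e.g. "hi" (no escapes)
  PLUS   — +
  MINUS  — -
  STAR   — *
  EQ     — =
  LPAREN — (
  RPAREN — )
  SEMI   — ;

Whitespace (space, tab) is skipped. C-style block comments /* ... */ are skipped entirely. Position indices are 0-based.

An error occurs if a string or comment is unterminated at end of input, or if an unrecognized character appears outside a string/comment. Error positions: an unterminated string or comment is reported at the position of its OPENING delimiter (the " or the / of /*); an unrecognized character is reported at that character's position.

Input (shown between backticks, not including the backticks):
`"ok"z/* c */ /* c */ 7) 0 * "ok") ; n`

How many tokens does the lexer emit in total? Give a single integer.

Answer: 10

Derivation:
pos=0: enter STRING mode
pos=0: emit STR "ok" (now at pos=4)
pos=4: emit ID 'z' (now at pos=5)
pos=5: enter COMMENT mode (saw '/*')
exit COMMENT mode (now at pos=12)
pos=13: enter COMMENT mode (saw '/*')
exit COMMENT mode (now at pos=20)
pos=21: emit NUM '7' (now at pos=22)
pos=22: emit RPAREN ')'
pos=24: emit NUM '0' (now at pos=25)
pos=26: emit STAR '*'
pos=28: enter STRING mode
pos=28: emit STR "ok" (now at pos=32)
pos=32: emit RPAREN ')'
pos=34: emit SEMI ';'
pos=36: emit ID 'n' (now at pos=37)
DONE. 10 tokens: [STR, ID, NUM, RPAREN, NUM, STAR, STR, RPAREN, SEMI, ID]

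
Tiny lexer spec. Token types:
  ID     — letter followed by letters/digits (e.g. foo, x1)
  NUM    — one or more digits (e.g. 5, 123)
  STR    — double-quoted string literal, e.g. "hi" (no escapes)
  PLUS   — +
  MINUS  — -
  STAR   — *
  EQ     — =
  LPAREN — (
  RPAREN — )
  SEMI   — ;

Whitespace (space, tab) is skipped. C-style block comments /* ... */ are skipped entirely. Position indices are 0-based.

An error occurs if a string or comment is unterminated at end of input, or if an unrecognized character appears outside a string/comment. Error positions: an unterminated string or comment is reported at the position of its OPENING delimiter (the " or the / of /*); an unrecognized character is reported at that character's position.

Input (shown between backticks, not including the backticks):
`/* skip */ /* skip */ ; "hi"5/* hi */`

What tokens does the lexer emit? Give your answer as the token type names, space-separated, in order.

Answer: SEMI STR NUM

Derivation:
pos=0: enter COMMENT mode (saw '/*')
exit COMMENT mode (now at pos=10)
pos=11: enter COMMENT mode (saw '/*')
exit COMMENT mode (now at pos=21)
pos=22: emit SEMI ';'
pos=24: enter STRING mode
pos=24: emit STR "hi" (now at pos=28)
pos=28: emit NUM '5' (now at pos=29)
pos=29: enter COMMENT mode (saw '/*')
exit COMMENT mode (now at pos=37)
DONE. 3 tokens: [SEMI, STR, NUM]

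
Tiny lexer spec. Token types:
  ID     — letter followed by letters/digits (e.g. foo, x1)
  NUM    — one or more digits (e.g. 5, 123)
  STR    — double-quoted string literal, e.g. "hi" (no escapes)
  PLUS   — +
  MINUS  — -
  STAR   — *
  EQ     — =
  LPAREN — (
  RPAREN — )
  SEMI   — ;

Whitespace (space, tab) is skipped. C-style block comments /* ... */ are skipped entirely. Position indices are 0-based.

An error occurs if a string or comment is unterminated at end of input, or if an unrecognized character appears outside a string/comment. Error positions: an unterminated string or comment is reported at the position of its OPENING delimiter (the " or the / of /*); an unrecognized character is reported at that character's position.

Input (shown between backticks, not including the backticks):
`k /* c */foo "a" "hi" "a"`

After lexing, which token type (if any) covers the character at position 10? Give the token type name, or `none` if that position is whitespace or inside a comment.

Answer: ID

Derivation:
pos=0: emit ID 'k' (now at pos=1)
pos=2: enter COMMENT mode (saw '/*')
exit COMMENT mode (now at pos=9)
pos=9: emit ID 'foo' (now at pos=12)
pos=13: enter STRING mode
pos=13: emit STR "a" (now at pos=16)
pos=17: enter STRING mode
pos=17: emit STR "hi" (now at pos=21)
pos=22: enter STRING mode
pos=22: emit STR "a" (now at pos=25)
DONE. 5 tokens: [ID, ID, STR, STR, STR]
Position 10: char is 'o' -> ID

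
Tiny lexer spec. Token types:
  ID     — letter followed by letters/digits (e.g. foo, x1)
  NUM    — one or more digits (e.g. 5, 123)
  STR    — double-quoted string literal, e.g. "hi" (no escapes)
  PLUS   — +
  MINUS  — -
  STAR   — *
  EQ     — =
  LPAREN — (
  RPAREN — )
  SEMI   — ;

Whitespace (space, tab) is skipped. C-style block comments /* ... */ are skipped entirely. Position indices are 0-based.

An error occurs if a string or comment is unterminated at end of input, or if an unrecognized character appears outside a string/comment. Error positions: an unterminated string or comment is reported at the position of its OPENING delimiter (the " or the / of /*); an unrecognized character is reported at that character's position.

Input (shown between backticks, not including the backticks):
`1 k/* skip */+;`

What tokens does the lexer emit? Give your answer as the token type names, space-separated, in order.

pos=0: emit NUM '1' (now at pos=1)
pos=2: emit ID 'k' (now at pos=3)
pos=3: enter COMMENT mode (saw '/*')
exit COMMENT mode (now at pos=13)
pos=13: emit PLUS '+'
pos=14: emit SEMI ';'
DONE. 4 tokens: [NUM, ID, PLUS, SEMI]

Answer: NUM ID PLUS SEMI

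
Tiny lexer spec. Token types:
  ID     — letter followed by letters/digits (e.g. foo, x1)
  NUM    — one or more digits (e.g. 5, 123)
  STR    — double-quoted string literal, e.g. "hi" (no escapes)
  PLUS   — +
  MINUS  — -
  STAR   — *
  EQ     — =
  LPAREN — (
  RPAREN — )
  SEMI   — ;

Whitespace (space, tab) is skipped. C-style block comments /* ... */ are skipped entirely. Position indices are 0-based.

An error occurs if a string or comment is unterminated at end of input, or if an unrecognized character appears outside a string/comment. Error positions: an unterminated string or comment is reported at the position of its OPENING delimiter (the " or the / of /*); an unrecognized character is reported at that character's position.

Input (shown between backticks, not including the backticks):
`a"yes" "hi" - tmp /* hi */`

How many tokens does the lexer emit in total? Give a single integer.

Answer: 5

Derivation:
pos=0: emit ID 'a' (now at pos=1)
pos=1: enter STRING mode
pos=1: emit STR "yes" (now at pos=6)
pos=7: enter STRING mode
pos=7: emit STR "hi" (now at pos=11)
pos=12: emit MINUS '-'
pos=14: emit ID 'tmp' (now at pos=17)
pos=18: enter COMMENT mode (saw '/*')
exit COMMENT mode (now at pos=26)
DONE. 5 tokens: [ID, STR, STR, MINUS, ID]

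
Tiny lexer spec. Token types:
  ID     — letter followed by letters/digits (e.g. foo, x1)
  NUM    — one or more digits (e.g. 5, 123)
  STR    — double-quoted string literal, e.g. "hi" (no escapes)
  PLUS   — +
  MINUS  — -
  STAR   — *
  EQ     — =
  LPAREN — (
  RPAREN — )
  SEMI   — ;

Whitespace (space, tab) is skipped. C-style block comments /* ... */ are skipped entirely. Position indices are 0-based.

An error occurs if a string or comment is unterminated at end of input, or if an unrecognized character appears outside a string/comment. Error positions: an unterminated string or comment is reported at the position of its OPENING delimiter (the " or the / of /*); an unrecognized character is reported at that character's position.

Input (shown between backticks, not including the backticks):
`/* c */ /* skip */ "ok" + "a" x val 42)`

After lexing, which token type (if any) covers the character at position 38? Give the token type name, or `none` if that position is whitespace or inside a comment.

Answer: RPAREN

Derivation:
pos=0: enter COMMENT mode (saw '/*')
exit COMMENT mode (now at pos=7)
pos=8: enter COMMENT mode (saw '/*')
exit COMMENT mode (now at pos=18)
pos=19: enter STRING mode
pos=19: emit STR "ok" (now at pos=23)
pos=24: emit PLUS '+'
pos=26: enter STRING mode
pos=26: emit STR "a" (now at pos=29)
pos=30: emit ID 'x' (now at pos=31)
pos=32: emit ID 'val' (now at pos=35)
pos=36: emit NUM '42' (now at pos=38)
pos=38: emit RPAREN ')'
DONE. 7 tokens: [STR, PLUS, STR, ID, ID, NUM, RPAREN]
Position 38: char is ')' -> RPAREN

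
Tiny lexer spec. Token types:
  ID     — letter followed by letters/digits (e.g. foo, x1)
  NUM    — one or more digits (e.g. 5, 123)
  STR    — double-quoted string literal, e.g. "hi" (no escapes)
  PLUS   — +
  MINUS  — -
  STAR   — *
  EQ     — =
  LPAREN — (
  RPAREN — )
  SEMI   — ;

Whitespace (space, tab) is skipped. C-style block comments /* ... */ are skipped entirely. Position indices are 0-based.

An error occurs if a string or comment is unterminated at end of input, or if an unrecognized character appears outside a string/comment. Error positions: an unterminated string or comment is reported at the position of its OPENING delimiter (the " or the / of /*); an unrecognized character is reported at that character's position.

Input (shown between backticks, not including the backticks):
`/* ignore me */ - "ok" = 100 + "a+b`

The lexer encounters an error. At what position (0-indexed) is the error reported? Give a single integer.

Answer: 31

Derivation:
pos=0: enter COMMENT mode (saw '/*')
exit COMMENT mode (now at pos=15)
pos=16: emit MINUS '-'
pos=18: enter STRING mode
pos=18: emit STR "ok" (now at pos=22)
pos=23: emit EQ '='
pos=25: emit NUM '100' (now at pos=28)
pos=29: emit PLUS '+'
pos=31: enter STRING mode
pos=31: ERROR — unterminated string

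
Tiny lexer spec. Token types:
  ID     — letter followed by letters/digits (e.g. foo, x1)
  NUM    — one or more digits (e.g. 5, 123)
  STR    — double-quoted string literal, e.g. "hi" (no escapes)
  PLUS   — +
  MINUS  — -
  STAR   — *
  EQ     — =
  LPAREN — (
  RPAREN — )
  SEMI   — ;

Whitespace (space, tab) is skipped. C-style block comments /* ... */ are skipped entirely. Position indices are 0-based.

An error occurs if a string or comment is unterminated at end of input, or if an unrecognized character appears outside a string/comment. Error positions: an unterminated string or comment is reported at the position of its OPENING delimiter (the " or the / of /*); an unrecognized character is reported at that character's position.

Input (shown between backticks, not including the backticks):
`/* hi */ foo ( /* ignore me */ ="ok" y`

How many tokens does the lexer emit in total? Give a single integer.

pos=0: enter COMMENT mode (saw '/*')
exit COMMENT mode (now at pos=8)
pos=9: emit ID 'foo' (now at pos=12)
pos=13: emit LPAREN '('
pos=15: enter COMMENT mode (saw '/*')
exit COMMENT mode (now at pos=30)
pos=31: emit EQ '='
pos=32: enter STRING mode
pos=32: emit STR "ok" (now at pos=36)
pos=37: emit ID 'y' (now at pos=38)
DONE. 5 tokens: [ID, LPAREN, EQ, STR, ID]

Answer: 5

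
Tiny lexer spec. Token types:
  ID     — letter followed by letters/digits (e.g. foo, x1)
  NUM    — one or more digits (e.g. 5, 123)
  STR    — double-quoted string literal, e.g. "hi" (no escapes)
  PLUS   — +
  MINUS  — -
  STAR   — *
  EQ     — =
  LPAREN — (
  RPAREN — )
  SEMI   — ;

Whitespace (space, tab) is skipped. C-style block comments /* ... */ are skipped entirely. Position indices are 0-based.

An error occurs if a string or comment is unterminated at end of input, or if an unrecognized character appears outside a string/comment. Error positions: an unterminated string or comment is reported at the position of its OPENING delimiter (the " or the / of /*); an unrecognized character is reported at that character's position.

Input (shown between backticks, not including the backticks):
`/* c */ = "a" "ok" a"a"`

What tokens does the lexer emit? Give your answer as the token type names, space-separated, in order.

Answer: EQ STR STR ID STR

Derivation:
pos=0: enter COMMENT mode (saw '/*')
exit COMMENT mode (now at pos=7)
pos=8: emit EQ '='
pos=10: enter STRING mode
pos=10: emit STR "a" (now at pos=13)
pos=14: enter STRING mode
pos=14: emit STR "ok" (now at pos=18)
pos=19: emit ID 'a' (now at pos=20)
pos=20: enter STRING mode
pos=20: emit STR "a" (now at pos=23)
DONE. 5 tokens: [EQ, STR, STR, ID, STR]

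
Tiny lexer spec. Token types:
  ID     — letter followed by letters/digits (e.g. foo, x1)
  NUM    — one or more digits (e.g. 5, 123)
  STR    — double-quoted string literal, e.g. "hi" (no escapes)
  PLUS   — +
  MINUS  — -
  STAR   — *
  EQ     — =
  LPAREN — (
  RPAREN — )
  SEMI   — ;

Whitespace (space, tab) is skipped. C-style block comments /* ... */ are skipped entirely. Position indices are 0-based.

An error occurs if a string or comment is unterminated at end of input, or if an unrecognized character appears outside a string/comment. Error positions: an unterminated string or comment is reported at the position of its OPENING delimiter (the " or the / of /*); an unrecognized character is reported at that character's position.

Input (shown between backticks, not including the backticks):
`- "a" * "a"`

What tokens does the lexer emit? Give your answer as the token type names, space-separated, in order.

Answer: MINUS STR STAR STR

Derivation:
pos=0: emit MINUS '-'
pos=2: enter STRING mode
pos=2: emit STR "a" (now at pos=5)
pos=6: emit STAR '*'
pos=8: enter STRING mode
pos=8: emit STR "a" (now at pos=11)
DONE. 4 tokens: [MINUS, STR, STAR, STR]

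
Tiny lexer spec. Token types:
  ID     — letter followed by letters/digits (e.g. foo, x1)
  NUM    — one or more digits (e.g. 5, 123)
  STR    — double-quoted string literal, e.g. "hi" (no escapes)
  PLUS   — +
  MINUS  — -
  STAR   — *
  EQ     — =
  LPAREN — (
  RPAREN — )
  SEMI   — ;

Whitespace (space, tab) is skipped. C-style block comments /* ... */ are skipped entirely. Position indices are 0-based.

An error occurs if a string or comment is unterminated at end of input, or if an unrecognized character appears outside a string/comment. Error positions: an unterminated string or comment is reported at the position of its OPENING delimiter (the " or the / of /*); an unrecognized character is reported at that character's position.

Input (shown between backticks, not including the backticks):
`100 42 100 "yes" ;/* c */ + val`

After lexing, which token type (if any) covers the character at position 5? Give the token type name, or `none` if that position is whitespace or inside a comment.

Answer: NUM

Derivation:
pos=0: emit NUM '100' (now at pos=3)
pos=4: emit NUM '42' (now at pos=6)
pos=7: emit NUM '100' (now at pos=10)
pos=11: enter STRING mode
pos=11: emit STR "yes" (now at pos=16)
pos=17: emit SEMI ';'
pos=18: enter COMMENT mode (saw '/*')
exit COMMENT mode (now at pos=25)
pos=26: emit PLUS '+'
pos=28: emit ID 'val' (now at pos=31)
DONE. 7 tokens: [NUM, NUM, NUM, STR, SEMI, PLUS, ID]
Position 5: char is '2' -> NUM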